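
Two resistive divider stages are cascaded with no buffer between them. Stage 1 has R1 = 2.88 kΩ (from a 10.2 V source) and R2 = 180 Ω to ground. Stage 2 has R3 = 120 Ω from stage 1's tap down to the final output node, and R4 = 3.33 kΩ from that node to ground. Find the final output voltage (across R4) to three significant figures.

Stage 2 presents R3+R4 = 3450 Ω as a load on stage 1's tap.
Stage 1's lower leg becomes R2‖(R3+R4) = 171.1 Ω, so V_mid = 10.2 × 171.1/3051 = 0.5719 V.
Stage 2 is itself unloaded: V_out = V_mid × R4/(R3+R4) = 0.5719 × 3330/3450 = 0.552 V.

V_out ≈ 0.552 V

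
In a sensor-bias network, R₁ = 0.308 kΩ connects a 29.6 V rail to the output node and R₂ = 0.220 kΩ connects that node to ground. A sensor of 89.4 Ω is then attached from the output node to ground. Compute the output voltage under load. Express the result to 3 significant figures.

The load sits in parallel with R₂: R₂‖R_L = (220 × 89.4) / (220 + 89.4) = 63.57 Ω.
V_out = 29.6 × 63.57 / (308 + 63.57) = 29.6 × 63.57/371.6 = 5.06 V.
(Unloaded it would have been 12.3 V.)

V_out ≈ 5.06 V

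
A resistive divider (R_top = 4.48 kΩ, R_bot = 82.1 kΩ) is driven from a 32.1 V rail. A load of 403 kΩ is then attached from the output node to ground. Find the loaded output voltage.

V_out ≈ 30.1 V

The load sits in parallel with R_bot: R_bot‖R_L = (82.1 × 403) / (82.1 + 403) = 68.21 kΩ.
V_out = 32.1 × 68.21 / (4.48 + 68.21) = 32.1 × 68.21/72.69 = 30.1 V.
(Unloaded it would have been 30.4 V.)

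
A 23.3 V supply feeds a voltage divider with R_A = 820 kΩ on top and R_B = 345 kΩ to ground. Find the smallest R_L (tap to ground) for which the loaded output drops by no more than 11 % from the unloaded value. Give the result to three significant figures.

Output resistance R_th = R_A‖R_B = (820 × 345)/1165 = 242.8 kΩ.
The fractional drop is R_th/(R_th + R_L); requiring this ≤ 0.110 gives R_L ≥ R_th(1/0.110 − 1) = 242.8 × 8.091 = 1.96 MΩ.

R_L(min) ≈ 1.96 MΩ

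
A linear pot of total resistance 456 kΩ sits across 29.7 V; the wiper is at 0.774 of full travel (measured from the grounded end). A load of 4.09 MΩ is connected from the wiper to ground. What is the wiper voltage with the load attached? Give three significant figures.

V ≈ 22.5 V

The wiper splits the pot into (1−α)R = 103.1 kΩ above and αR = 352.9 kΩ below.
Lower section ‖ load = 324.9 kΩ.
V_wiper = 29.7 × 324.9/(103.1 + 324.9) = 22.5 V.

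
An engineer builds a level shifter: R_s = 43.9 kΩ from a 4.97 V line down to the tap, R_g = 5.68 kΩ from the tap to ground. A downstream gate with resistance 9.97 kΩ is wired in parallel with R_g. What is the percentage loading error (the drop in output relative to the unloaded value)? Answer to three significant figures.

33.5 %

The divider's output (Thévenin) resistance is R_s‖R_g = 5.029 kΩ.
Fractional drop under load = R_th/(R_th + R_L) = 5.029 / (5.029 + 9.97) = 0.3353.
So the output falls by 33.5 %.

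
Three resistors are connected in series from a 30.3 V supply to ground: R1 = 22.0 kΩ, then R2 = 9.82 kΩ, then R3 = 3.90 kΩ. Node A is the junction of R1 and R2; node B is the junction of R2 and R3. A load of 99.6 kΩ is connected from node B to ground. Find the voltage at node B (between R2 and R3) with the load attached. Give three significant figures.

V ≈ 3.20 V

At node B, R3 is in parallel with the load: R3‖R_L = 3.753 kΩ.
Below node A the resistance is R2 + (R3‖R_L) = 13.57 kΩ, so V_A = 30.3 × 13.57/35.57 = 11.56 V.
Then V_B = V_A × (R3‖R_L)/(R2 + R3‖R_L) = 11.56 × 3.753/13.57 = 3.20 V.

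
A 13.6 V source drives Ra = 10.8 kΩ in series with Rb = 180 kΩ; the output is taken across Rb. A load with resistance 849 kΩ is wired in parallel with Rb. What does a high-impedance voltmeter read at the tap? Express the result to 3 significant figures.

The load sits in parallel with Rb: Rb‖R_L = (180 × 849) / (180 + 849) = 148.5 kΩ.
V_out = 13.6 × 148.5 / (10.8 + 148.5) = 13.6 × 148.5/159.3 = 12.7 V.
(Unloaded it would have been 12.8 V.)

V_out ≈ 12.7 V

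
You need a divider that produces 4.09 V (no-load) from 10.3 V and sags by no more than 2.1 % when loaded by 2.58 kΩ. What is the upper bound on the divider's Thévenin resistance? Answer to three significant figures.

Loading drop = R_th/(R_th + R_L) ≤ 0.0210, so R_th ≤ R_L · ε/(1−ε) = 2.58 kΩ × 0.0210/0.9790 = 55.3 Ω.

R_th ≤ 55.3 Ω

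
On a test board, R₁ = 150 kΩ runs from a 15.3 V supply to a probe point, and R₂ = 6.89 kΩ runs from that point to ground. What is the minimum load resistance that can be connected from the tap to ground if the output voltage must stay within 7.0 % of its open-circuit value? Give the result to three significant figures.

Output resistance R_th = R₁‖R₂ = (150 × 6.89)/156.9 = 6.587 kΩ.
The fractional drop is R_th/(R_th + R_L); requiring this ≤ 0.0700 gives R_L ≥ R_th(1/0.0700 − 1) = 6.587 × 13.29 = 87.5 kΩ.

R_L(min) ≈ 87.5 kΩ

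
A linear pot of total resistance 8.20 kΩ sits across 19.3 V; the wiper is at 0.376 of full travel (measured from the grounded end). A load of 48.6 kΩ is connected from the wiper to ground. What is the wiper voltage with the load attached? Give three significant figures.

The wiper splits the pot into (1−α)R = 5.117 kΩ above and αR = 3.083 kΩ below.
Lower section ‖ load = 2.899 kΩ.
V_wiper = 19.3 × 2.899/(5.117 + 2.899) = 6.98 V.

V ≈ 6.98 V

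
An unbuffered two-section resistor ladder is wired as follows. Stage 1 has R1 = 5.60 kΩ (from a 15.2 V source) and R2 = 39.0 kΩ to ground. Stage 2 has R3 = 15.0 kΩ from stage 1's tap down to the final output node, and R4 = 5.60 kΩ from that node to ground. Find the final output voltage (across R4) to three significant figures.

V_out ≈ 2.92 V

Stage 2 presents R3+R4 = 20.60 kΩ as a load on stage 1's tap.
Stage 1's lower leg becomes R2‖(R3+R4) = 13.48 kΩ, so V_mid = 15.2 × 13.48/19.08 = 10.74 V.
Stage 2 is itself unloaded: V_out = V_mid × R4/(R3+R4) = 10.74 × 5.60/20.60 = 2.92 V.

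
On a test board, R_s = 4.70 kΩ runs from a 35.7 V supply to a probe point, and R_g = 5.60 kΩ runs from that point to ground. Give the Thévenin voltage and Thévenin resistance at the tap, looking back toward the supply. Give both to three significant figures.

V_th is the open-circuit tap voltage: 35.7 × 5.60/(4.70 + 5.60) = 19.4 V.
With the supply zeroed, R_s and R_g appear in parallel from the tap: R_th = R_s‖R_g = (4.70 × 5.60)/10.30 = 2.56 kΩ.

V_th = 19.4 V, R_th = 2.56 kΩ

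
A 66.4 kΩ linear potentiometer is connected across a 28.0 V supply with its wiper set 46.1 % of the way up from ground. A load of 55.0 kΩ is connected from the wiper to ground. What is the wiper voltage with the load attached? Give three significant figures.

The wiper splits the pot into (1−α)R = 35.79 kΩ above and αR = 30.61 kΩ below.
Lower section ‖ load = 19.67 kΩ.
V_wiper = 28.0 × 19.67/(35.79 + 19.67) = 9.93 V.

V ≈ 9.93 V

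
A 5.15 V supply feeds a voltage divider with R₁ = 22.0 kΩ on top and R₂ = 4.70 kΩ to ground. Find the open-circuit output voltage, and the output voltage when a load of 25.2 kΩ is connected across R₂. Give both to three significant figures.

Unloaded: 0.907 V; loaded: 0.786 V

Open-circuit: V = 5.15 × 4.70/(22.0 + 4.70) = 0.907 V.
With the load, R₂ becomes R₂‖R_L = 3.961 kΩ, so V = 5.15 × 3.961/25.96 = 0.786 V.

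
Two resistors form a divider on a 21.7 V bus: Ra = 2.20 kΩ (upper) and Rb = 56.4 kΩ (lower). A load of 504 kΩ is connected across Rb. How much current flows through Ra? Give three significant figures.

Rb‖R_L = 50.72 kΩ, so the source sees Ra + Rb‖R_L = 52.92 kΩ.
I = 21.7 V / 52.92 kΩ = 0.410 mA.

I ≈ 0.410 mA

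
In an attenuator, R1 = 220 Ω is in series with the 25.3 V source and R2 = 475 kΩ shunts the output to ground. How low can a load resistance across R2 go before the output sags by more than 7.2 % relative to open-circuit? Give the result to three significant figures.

R_L(min) ≈ 2.83 kΩ

Output resistance R_th = R1‖R2 = (220 × 475000)/475200 = 219.9 Ω.
The fractional drop is R_th/(R_th + R_L); requiring this ≤ 0.0720 gives R_L ≥ R_th(1/0.0720 − 1) = 219.9 × 12.89 = 2.83 kΩ.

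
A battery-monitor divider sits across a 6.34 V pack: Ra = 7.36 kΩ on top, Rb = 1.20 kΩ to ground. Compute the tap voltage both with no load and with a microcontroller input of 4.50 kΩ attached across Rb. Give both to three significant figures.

Open-circuit: V = 6.34 × 1.20/(7.36 + 1.20) = 0.889 V.
With the load, Rb becomes Rb‖R_L = 0.9474 kΩ, so V = 6.34 × 0.9474/8.307 = 0.723 V.

Unloaded: 0.889 V; loaded: 0.723 V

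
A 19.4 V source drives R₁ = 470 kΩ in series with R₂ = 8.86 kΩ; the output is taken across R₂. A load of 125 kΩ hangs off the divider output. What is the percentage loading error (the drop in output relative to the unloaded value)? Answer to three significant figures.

The divider's output (Thévenin) resistance is R₁‖R₂ = 8.696 kΩ.
Fractional drop under load = R_th/(R_th + R_L) = 8.696 / (8.696 + 125) = 0.06504.
So the output falls by 6.50 %.

6.50 %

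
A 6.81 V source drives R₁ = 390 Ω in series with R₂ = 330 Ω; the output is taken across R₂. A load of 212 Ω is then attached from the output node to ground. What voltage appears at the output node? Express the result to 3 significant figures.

V_out ≈ 1.69 V

The load sits in parallel with R₂: R₂‖R_L = (330 × 212) / (330 + 212) = 129.1 Ω.
V_out = 6.81 × 129.1 / (390 + 129.1) = 6.81 × 129.1/519.1 = 1.69 V.
(Unloaded it would have been 3.12 V.)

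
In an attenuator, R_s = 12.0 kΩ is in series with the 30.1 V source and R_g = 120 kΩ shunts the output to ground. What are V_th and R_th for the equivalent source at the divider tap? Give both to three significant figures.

V_th is the open-circuit tap voltage: 30.1 × 120/(12.0 + 120) = 27.4 V.
With the supply zeroed, R_s and R_g appear in parallel from the tap: R_th = R_s‖R_g = (12.0 × 120)/132.0 = 10.9 kΩ.

V_th = 27.4 V, R_th = 10.9 kΩ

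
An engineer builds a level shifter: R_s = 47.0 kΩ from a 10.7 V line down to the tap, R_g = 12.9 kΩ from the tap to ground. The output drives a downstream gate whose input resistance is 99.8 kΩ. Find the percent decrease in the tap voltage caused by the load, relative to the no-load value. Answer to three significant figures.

9.21 %

The divider's output (Thévenin) resistance is R_s‖R_g = 10.12 kΩ.
Fractional drop under load = R_th/(R_th + R_L) = 10.12 / (10.12 + 99.8) = 0.09208.
So the output falls by 9.21 %.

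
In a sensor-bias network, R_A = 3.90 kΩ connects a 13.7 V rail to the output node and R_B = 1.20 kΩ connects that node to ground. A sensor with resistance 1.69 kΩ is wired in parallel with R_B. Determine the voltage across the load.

The load sits in parallel with R_B: R_B‖R_L = (1.20 × 1.69) / (1.20 + 1.69) = 0.7017 kΩ.
V_out = 13.7 × 0.7017 / (3.90 + 0.7017) = 13.7 × 0.7017/4.602 = 2.09 V.

V_out ≈ 2.09 V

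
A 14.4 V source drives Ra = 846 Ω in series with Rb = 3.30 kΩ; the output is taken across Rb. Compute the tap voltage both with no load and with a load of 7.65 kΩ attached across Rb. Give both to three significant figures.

Unloaded: 11.5 V; loaded: 10.5 V

Open-circuit: V = 14.4 × 3300/(846 + 3300) = 11.5 V.
With the load, Rb becomes Rb‖R_L = 2305 Ω, so V = 14.4 × 2305/3151 = 10.5 V.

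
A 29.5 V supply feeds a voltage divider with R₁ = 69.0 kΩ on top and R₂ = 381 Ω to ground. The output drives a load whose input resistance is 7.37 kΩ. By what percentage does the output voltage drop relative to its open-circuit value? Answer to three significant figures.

4.89 %

The divider's output (Thévenin) resistance is R₁‖R₂ = 378.9 Ω.
Fractional drop under load = R_th/(R_th + R_L) = 378.9 / (378.9 + 7370) = 0.04890.
So the output falls by 4.89 %.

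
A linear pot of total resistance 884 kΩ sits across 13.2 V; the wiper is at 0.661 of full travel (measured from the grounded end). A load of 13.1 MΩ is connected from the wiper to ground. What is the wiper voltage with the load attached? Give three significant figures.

V ≈ 8.60 V

The wiper splits the pot into (1−α)R = 299.7 kΩ above and αR = 584.3 kΩ below.
Lower section ‖ load = 559.4 kΩ.
V_wiper = 13.2 × 559.4/(299.7 + 559.4) = 8.60 V.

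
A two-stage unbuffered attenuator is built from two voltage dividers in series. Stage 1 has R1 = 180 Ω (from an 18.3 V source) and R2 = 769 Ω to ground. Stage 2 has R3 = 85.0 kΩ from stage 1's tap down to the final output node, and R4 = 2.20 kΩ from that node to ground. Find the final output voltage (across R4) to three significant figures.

V_out ≈ 0.374 V

Stage 2 presents R3+R4 = 87200 Ω as a load on stage 1's tap.
Stage 1's lower leg becomes R2‖(R3+R4) = 762.3 Ω, so V_mid = 18.3 × 762.3/942.3 = 14.80 V.
Stage 2 is itself unloaded: V_out = V_mid × R4/(R3+R4) = 14.80 × 2200/87200 = 0.374 V.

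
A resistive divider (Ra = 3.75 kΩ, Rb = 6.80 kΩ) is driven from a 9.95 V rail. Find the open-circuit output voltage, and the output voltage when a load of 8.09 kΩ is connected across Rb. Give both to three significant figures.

Unloaded: 6.41 V; loaded: 4.94 V

Open-circuit: V = 9.95 × 6.80/(3.75 + 6.80) = 6.41 V.
With the load, Rb becomes Rb‖R_L = 3.695 kΩ, so V = 9.95 × 3.695/7.445 = 4.94 V.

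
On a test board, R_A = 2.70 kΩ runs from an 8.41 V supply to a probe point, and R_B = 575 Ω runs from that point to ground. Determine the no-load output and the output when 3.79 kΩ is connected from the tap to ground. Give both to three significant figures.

Unloaded: 1.48 V; loaded: 1.31 V

Open-circuit: V = 8.41 × 575/(2700 + 575) = 1.48 V.
With the load, R_B becomes R_B‖R_L = 499.3 Ω, so V = 8.41 × 499.3/3199 = 1.31 V.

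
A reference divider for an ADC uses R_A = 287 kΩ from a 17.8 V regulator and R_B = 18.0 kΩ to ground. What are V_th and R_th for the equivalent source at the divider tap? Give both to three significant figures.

V_th = 1.05 V, R_th = 16.9 kΩ

V_th is the open-circuit tap voltage: 17.8 × 18.0/(287 + 18.0) = 1.05 V.
With the supply zeroed, R_A and R_B appear in parallel from the tap: R_th = R_A‖R_B = (287 × 18.0)/305.0 = 16.9 kΩ.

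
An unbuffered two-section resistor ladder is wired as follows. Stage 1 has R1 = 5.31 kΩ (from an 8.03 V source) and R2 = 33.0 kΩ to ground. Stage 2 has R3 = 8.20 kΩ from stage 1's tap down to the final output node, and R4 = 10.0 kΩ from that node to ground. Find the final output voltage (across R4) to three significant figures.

V_out ≈ 3.04 V

Stage 2 presents R3+R4 = 18.20 kΩ as a load on stage 1's tap.
Stage 1's lower leg becomes R2‖(R3+R4) = 11.73 kΩ, so V_mid = 8.03 × 11.73/17.04 = 5.528 V.
Stage 2 is itself unloaded: V_out = V_mid × R4/(R3+R4) = 5.528 × 10.0/18.20 = 3.04 V.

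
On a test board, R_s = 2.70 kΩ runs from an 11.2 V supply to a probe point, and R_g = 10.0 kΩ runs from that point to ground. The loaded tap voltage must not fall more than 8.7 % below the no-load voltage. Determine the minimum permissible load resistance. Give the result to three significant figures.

R_L(min) ≈ 22.3 kΩ

Output resistance R_th = R_s‖R_g = (2.70 × 10.0)/12.70 = 2.126 kΩ.
The fractional drop is R_th/(R_th + R_L); requiring this ≤ 0.0870 gives R_L ≥ R_th(1/0.0870 − 1) = 2.126 × 10.49 = 22.3 kΩ.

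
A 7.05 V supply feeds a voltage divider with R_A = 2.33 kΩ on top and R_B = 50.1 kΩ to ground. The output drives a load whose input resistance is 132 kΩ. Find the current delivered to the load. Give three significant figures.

I_L ≈ 0.0502 mA

R_B‖R_L = 36.32 kΩ; V_out = 7.05 × 36.32/38.65 = 6.625 V.
I_L = V_out / R_L = 6.625 / 132 kΩ = 0.0502 mA.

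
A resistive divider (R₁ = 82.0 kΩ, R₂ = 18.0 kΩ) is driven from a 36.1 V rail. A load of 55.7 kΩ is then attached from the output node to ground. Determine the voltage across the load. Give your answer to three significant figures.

V_out ≈ 5.14 V

The load sits in parallel with R₂: R₂‖R_L = (18.0 × 55.7) / (18.0 + 55.7) = 13.60 kΩ.
V_out = 36.1 × 13.60 / (82.0 + 13.60) = 36.1 × 13.60/95.60 = 5.14 V.
(Unloaded it would have been 6.50 V.)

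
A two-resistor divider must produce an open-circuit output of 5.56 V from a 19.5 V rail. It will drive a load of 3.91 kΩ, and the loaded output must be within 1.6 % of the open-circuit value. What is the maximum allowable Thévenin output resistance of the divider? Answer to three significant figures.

Loading drop = R_th/(R_th + R_L) ≤ 0.0160, so R_th ≤ R_L · ε/(1−ε) = 3.91 kΩ × 0.0160/0.9840 = 63.6 Ω.

R_th ≤ 63.6 Ω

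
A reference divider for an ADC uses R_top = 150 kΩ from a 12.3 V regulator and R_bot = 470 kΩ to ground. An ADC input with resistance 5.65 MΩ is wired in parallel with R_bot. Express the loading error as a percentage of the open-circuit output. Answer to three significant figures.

1.97 %

The divider's output (Thévenin) resistance is R_top‖R_bot = 113.7 kΩ.
Fractional drop under load = R_th/(R_th + R_L) = 113.7 / (113.7 + 5650) = 0.01973.
So the output falls by 1.97 %.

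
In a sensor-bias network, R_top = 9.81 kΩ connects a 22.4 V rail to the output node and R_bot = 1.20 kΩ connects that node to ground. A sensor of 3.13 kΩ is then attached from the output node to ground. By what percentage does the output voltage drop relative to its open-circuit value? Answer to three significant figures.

25.5 %

Unloaded V = 22.4 × 1.20/11.01 = 2.441 V.
Loaded: R_bot‖R_L = 0.8674 kΩ, giving V = 22.4 × 0.8674/10.68 = 1.820 V.
Drop = (2.441 − 1.820) / 2.441 = 25.5 %.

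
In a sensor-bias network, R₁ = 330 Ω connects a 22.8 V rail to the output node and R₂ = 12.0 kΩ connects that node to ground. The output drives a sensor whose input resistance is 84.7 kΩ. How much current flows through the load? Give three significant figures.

I_L ≈ 0.261 mA

R₂‖R_L = 10510 Ω; V_out = 22.8 × 10510/10840 = 22.11 V.
I_L = V_out / R_L = 22.11 / 84.7 kΩ = 0.261 mA.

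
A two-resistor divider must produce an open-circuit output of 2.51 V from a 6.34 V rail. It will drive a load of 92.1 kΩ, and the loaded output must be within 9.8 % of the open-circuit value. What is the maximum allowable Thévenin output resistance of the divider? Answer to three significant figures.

Loading drop = R_th/(R_th + R_L) ≤ 0.0980, so R_th ≤ R_L · ε/(1−ε) = 92.1 kΩ × 0.0980/0.9020 = 10.0 kΩ.

R_th ≤ 10.0 kΩ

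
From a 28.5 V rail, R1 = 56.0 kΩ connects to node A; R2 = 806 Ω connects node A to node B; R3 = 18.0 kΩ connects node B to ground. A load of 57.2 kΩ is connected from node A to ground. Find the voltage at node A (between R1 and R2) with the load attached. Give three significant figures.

V ≈ 5.75 V

Below node A the series string R2+R3 = 18810 Ω sits in parallel with the 57200 Ω load: 14150 Ω.
V_A = 28.5 × 14150/(56000 + 14150) = 5.75 V.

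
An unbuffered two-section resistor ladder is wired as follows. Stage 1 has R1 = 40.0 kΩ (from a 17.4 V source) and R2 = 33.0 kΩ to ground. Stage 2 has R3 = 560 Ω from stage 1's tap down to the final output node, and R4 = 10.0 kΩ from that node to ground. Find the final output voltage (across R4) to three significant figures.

Stage 2 presents R3+R4 = 10560 Ω as a load on stage 1's tap.
Stage 1's lower leg becomes R2‖(R3+R4) = 8000 Ω, so V_mid = 17.4 × 8000/48000 = 2.900 V.
Stage 2 is itself unloaded: V_out = V_mid × R4/(R3+R4) = 2.900 × 10000/10560 = 2.75 V.

V_out ≈ 2.75 V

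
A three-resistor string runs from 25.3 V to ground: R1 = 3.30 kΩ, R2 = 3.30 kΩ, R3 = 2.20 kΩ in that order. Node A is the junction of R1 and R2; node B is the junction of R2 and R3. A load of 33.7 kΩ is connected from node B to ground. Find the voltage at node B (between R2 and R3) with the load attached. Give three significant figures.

At node B, R3 is in parallel with the load: R3‖R_L = 2.065 kΩ.
Below node A the resistance is R2 + (R3‖R_L) = 5.365 kΩ, so V_A = 25.3 × 5.365/8.665 = 15.66 V.
Then V_B = V_A × (R3‖R_L)/(R2 + R3‖R_L) = 15.66 × 2.065/5.365 = 6.03 V.

V ≈ 6.03 V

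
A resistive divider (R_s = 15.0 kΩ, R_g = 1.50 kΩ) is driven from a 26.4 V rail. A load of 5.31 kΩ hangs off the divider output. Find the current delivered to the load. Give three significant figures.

R_g‖R_L = 1.170 kΩ; V_out = 26.4 × 1.170/16.17 = 1.910 V.
I_L = V_out / R_L = 1.910 / 5.31 kΩ = 0.360 mA.

I_L ≈ 0.360 mA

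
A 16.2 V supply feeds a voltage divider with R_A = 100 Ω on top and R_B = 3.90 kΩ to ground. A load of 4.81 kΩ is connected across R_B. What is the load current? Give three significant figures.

I_L ≈ 3.22 mA

R_B‖R_L = 2154 Ω; V_out = 16.2 × 2154/2254 = 15.48 V.
I_L = V_out / R_L = 15.48 / 4.81 kΩ = 3.22 mA.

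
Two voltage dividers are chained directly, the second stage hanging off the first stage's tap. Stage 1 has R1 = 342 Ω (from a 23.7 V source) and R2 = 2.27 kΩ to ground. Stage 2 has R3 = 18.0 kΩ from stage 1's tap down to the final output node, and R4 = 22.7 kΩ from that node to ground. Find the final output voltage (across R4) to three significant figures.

V_out ≈ 11.4 V

Stage 2 presents R3+R4 = 40700 Ω as a load on stage 1's tap.
Stage 1's lower leg becomes R2‖(R3+R4) = 2150 Ω, so V_mid = 23.7 × 2150/2492 = 20.45 V.
Stage 2 is itself unloaded: V_out = V_mid × R4/(R3+R4) = 20.45 × 22700/40700 = 11.4 V.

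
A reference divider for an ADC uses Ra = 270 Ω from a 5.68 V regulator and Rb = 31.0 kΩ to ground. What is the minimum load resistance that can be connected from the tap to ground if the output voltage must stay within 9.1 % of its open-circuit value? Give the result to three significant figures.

R_L(min) ≈ 2.67 kΩ

Output resistance R_th = Ra‖Rb = (270 × 31000)/31270 = 267.7 Ω.
The fractional drop is R_th/(R_th + R_L); requiring this ≤ 0.0910 gives R_L ≥ R_th(1/0.0910 − 1) = 267.7 × 9.989 = 2.67 kΩ.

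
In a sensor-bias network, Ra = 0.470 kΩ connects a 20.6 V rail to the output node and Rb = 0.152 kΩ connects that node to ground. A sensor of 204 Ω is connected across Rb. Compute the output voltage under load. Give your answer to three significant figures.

V_out ≈ 3.22 V

The load sits in parallel with Rb: Rb‖R_L = (152 × 204) / (152 + 204) = 87.10 Ω.
V_out = 20.6 × 87.10 / (470 + 87.10) = 20.6 × 87.10/557.1 = 3.22 V.
(Unloaded it would have been 5.03 V.)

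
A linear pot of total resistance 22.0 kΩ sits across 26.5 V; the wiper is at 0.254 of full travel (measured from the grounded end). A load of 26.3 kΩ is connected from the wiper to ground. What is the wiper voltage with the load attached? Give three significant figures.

V ≈ 5.81 V

The wiper splits the pot into (1−α)R = 16.41 kΩ above and αR = 5.588 kΩ below.
Lower section ‖ load = 4.609 kΩ.
V_wiper = 26.5 × 4.609/(16.41 + 4.609) = 5.81 V.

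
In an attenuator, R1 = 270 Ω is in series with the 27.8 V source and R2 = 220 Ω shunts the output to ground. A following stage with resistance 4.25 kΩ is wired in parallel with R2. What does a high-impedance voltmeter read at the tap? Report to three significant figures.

The load sits in parallel with R2: R2‖R_L = (220 × 4250) / (220 + 4250) = 209.2 Ω.
V_out = 27.8 × 209.2 / (270 + 209.2) = 27.8 × 209.2/479.2 = 12.1 V.

V_out ≈ 12.1 V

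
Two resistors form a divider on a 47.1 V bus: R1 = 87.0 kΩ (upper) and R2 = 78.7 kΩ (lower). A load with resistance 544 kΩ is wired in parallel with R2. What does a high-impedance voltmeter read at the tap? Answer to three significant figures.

The load sits in parallel with R2: R2‖R_L = (78.7 × 544) / (78.7 + 544) = 68.75 kΩ.
V_out = 47.1 × 68.75 / (87.0 + 68.75) = 47.1 × 68.75/155.8 = 20.8 V.

V_out ≈ 20.8 V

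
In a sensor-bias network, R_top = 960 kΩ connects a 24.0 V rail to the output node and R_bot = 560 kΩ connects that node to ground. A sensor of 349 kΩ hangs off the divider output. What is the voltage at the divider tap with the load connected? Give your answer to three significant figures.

V_out ≈ 4.39 V

The load sits in parallel with R_bot: R_bot‖R_L = (560 × 349) / (560 + 349) = 215.0 kΩ.
V_out = 24.0 × 215.0 / (960 + 215.0) = 24.0 × 215.0/1175 = 4.39 V.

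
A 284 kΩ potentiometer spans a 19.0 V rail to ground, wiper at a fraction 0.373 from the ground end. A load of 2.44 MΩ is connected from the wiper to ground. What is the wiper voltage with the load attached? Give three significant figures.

The wiper splits the pot into (1−α)R = 178.1 kΩ above and αR = 105.9 kΩ below.
Lower section ‖ load = 101.5 kΩ.
V_wiper = 19.0 × 101.5/(178.1 + 101.5) = 6.90 V.

V ≈ 6.90 V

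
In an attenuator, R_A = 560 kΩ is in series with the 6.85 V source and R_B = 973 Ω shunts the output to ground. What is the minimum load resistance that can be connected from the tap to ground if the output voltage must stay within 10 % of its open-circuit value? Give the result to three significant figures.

Output resistance R_th = R_A‖R_B = (560000 × 973)/561000 = 971.3 Ω.
The fractional drop is R_th/(R_th + R_L); requiring this ≤ 0.100 gives R_L ≥ R_th(1/0.100 − 1) = 971.3 × 9.000 = 8.74 kΩ.

R_L(min) ≈ 8.74 kΩ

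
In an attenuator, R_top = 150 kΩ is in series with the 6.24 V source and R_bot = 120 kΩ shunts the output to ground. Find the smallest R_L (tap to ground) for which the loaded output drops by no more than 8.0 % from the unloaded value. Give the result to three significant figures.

R_L(min) ≈ 767 kΩ

Output resistance R_th = R_top‖R_bot = (150 × 120)/270.0 = 66.67 kΩ.
The fractional drop is R_th/(R_th + R_L); requiring this ≤ 0.0800 gives R_L ≥ R_th(1/0.0800 − 1) = 66.67 × 11.50 = 767 kΩ.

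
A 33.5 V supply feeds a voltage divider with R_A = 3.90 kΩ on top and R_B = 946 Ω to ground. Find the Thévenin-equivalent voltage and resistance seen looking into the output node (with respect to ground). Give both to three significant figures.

V_th = 6.54 V, R_th = 761 Ω

V_th is the open-circuit tap voltage: 33.5 × 946/(3900 + 946) = 6.54 V.
With the supply zeroed, R_A and R_B appear in parallel from the tap: R_th = R_A‖R_B = (3900 × 946)/4846 = 761 Ω.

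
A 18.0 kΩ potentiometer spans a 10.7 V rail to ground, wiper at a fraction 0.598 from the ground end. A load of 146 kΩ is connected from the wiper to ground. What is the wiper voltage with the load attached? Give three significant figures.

The wiper splits the pot into (1−α)R = 7.236 kΩ above and αR = 10.76 kΩ below.
Lower section ‖ load = 10.02 kΩ.
V_wiper = 10.7 × 10.02/(7.236 + 10.02) = 6.21 V.

V ≈ 6.21 V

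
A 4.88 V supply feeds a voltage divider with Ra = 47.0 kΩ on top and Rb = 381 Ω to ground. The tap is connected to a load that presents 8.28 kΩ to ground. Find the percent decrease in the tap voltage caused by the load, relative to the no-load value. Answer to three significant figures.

4.37 %

The divider's output (Thévenin) resistance is Ra‖Rb = 377.9 Ω.
Fractional drop under load = R_th/(R_th + R_L) = 377.9 / (377.9 + 8280) = 0.04365.
So the output falls by 4.37 %.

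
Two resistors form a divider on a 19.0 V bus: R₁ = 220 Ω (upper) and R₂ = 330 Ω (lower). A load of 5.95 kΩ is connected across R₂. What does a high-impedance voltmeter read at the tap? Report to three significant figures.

V_out ≈ 11.2 V

The load sits in parallel with R₂: R₂‖R_L = (330 × 5950) / (330 + 5950) = 312.7 Ω.
V_out = 19.0 × 312.7 / (220 + 312.7) = 19.0 × 312.7/532.7 = 11.2 V.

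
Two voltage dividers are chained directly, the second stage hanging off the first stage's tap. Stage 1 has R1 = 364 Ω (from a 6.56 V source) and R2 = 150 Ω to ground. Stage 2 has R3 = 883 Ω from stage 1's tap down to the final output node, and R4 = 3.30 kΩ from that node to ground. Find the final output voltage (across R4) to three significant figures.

V_out ≈ 1.47 V

Stage 2 presents R3+R4 = 4183 Ω as a load on stage 1's tap.
Stage 1's lower leg becomes R2‖(R3+R4) = 144.8 Ω, so V_mid = 6.56 × 144.8/508.8 = 1.867 V.
Stage 2 is itself unloaded: V_out = V_mid × R4/(R3+R4) = 1.867 × 3300/4183 = 1.47 V.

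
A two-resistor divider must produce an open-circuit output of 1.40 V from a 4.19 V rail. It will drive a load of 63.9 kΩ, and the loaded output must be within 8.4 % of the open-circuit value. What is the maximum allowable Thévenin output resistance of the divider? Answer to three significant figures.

R_th ≤ 5.86 kΩ

Loading drop = R_th/(R_th + R_L) ≤ 0.0840, so R_th ≤ R_L · ε/(1−ε) = 63.9 kΩ × 0.0840/0.9160 = 5.86 kΩ.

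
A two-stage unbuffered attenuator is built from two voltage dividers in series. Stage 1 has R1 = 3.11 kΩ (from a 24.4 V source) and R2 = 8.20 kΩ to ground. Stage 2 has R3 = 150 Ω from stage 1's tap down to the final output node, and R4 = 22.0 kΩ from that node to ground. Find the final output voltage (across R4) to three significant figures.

V_out ≈ 15.9 V

Stage 2 presents R3+R4 = 22150 Ω as a load on stage 1's tap.
Stage 1's lower leg becomes R2‖(R3+R4) = 5985 Ω, so V_mid = 24.4 × 5985/9095 = 16.06 V.
Stage 2 is itself unloaded: V_out = V_mid × R4/(R3+R4) = 16.06 × 22000/22150 = 15.9 V.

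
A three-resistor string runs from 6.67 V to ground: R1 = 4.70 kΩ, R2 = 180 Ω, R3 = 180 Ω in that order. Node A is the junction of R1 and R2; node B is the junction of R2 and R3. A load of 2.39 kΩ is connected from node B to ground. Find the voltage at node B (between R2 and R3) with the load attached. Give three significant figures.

At node B, R3 is in parallel with the load: R3‖R_L = 167.4 Ω.
Below node A the resistance is R2 + (R3‖R_L) = 347.4 Ω, so V_A = 6.67 × 347.4/5047 = 0.4591 V.
Then V_B = V_A × (R3‖R_L)/(R2 + R3‖R_L) = 0.4591 × 167.4/347.4 = 0.221 V.

V ≈ 0.221 V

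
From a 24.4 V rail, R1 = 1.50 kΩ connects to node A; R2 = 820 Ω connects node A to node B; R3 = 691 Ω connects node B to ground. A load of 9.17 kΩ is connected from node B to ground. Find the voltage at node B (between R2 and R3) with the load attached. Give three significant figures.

At node B, R3 is in parallel with the load: R3‖R_L = 642.6 Ω.
Below node A the resistance is R2 + (R3‖R_L) = 1463 Ω, so V_A = 24.4 × 1463/2963 = 12.05 V.
Then V_B = V_A × (R3‖R_L)/(R2 + R3‖R_L) = 12.05 × 642.6/1463 = 5.29 V.

V ≈ 5.29 V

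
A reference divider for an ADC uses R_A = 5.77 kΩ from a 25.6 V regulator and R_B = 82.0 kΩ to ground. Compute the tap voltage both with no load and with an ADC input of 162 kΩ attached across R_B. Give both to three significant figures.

Open-circuit: V = 25.6 × 82.0/(5.77 + 82.0) = 23.9 V.
With the load, R_B becomes R_B‖R_L = 54.44 kΩ, so V = 25.6 × 54.44/60.21 = 23.1 V.

Unloaded: 23.9 V; loaded: 23.1 V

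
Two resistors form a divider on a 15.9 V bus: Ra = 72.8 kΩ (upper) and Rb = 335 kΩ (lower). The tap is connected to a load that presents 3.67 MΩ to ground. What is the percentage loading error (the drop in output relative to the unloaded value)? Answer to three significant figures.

The divider's output (Thévenin) resistance is Ra‖Rb = 59.80 kΩ.
Fractional drop under load = R_th/(R_th + R_L) = 59.80 / (59.80 + 3670) = 0.01603.
So the output falls by 1.60 %.

1.60 %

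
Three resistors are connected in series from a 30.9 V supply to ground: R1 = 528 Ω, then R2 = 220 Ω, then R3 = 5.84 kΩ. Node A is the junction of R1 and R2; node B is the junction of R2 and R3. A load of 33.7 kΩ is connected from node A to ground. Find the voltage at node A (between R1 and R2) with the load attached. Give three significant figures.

V ≈ 28.0 V

Below node A the series string R2+R3 = 6060 Ω sits in parallel with the 33700 Ω load: 5136 Ω.
V_A = 30.9 × 5136/(528 + 5136) = 28.0 V.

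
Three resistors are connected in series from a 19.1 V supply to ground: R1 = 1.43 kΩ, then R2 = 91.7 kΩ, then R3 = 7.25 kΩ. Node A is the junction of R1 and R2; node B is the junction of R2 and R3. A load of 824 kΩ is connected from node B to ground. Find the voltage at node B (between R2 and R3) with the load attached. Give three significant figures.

At node B, R3 is in parallel with the load: R3‖R_L = 7.187 kΩ.
Below node A the resistance is R2 + (R3‖R_L) = 98.89 kΩ, so V_A = 19.1 × 98.89/100.3 = 18.83 V.
Then V_B = V_A × (R3‖R_L)/(R2 + R3‖R_L) = 18.83 × 7.187/98.89 = 1.37 V.

V ≈ 1.37 V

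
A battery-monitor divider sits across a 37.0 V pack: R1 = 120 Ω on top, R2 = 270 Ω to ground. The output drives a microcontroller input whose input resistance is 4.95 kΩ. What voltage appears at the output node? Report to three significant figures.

The load sits in parallel with R2: R2‖R_L = (270 × 4950) / (270 + 4950) = 256.0 Ω.
V_out = 37.0 × 256.0 / (120 + 256.0) = 37.0 × 256.0/376.0 = 25.2 V.

V_out ≈ 25.2 V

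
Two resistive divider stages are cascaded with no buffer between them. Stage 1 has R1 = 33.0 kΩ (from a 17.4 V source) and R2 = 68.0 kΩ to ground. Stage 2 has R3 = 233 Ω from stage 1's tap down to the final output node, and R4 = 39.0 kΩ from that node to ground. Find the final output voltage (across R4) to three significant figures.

V_out ≈ 7.43 V

Stage 2 presents R3+R4 = 39230 Ω as a load on stage 1's tap.
Stage 1's lower leg becomes R2‖(R3+R4) = 24880 Ω, so V_mid = 17.4 × 24880/57880 = 7.479 V.
Stage 2 is itself unloaded: V_out = V_mid × R4/(R3+R4) = 7.479 × 39000/39230 = 7.43 V.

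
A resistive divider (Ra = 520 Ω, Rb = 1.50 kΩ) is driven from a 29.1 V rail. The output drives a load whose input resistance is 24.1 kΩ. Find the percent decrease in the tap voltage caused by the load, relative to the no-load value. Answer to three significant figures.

The divider's output (Thévenin) resistance is Ra‖Rb = 386.1 Ω.
Fractional drop under load = R_th/(R_th + R_L) = 386.1 / (386.1 + 24100) = 0.01577.
So the output falls by 1.58 %.

1.58 %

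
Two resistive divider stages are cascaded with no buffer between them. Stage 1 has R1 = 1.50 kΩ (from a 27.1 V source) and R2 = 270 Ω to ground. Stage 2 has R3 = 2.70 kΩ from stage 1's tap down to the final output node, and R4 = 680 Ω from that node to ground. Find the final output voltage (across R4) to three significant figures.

Stage 2 presents R3+R4 = 3380 Ω as a load on stage 1's tap.
Stage 1's lower leg becomes R2‖(R3+R4) = 250.0 Ω, so V_mid = 27.1 × 250.0/1750 = 3.872 V.
Stage 2 is itself unloaded: V_out = V_mid × R4/(R3+R4) = 3.872 × 680/3380 = 0.779 V.

V_out ≈ 0.779 V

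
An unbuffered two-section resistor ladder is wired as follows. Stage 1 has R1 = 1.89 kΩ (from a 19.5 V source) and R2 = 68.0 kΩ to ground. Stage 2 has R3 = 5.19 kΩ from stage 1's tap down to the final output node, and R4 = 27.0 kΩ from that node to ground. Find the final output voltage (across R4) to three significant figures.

Stage 2 presents R3+R4 = 32.19 kΩ as a load on stage 1's tap.
Stage 1's lower leg becomes R2‖(R3+R4) = 21.85 kΩ, so V_mid = 19.5 × 21.85/23.74 = 17.95 V.
Stage 2 is itself unloaded: V_out = V_mid × R4/(R3+R4) = 17.95 × 27.0/32.19 = 15.1 V.

V_out ≈ 15.1 V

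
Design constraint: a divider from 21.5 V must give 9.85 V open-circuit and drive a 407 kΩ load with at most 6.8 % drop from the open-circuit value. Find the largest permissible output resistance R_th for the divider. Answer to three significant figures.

R_th ≤ 29.7 kΩ

Loading drop = R_th/(R_th + R_L) ≤ 0.0680, so R_th ≤ R_L · ε/(1−ε) = 407 kΩ × 0.0680/0.9320 = 29.7 kΩ.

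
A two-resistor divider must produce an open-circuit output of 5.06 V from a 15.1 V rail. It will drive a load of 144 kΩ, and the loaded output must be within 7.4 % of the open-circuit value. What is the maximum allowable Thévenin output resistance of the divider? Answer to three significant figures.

R_th ≤ 11.5 kΩ

Loading drop = R_th/(R_th + R_L) ≤ 0.0740, so R_th ≤ R_L · ε/(1−ε) = 144 kΩ × 0.0740/0.9260 = 11.5 kΩ.
(Any R1, R2 with R2/(R1+R2) = 0.335 and R1‖R2 ≤ 11.5 kΩ will meet the spec.)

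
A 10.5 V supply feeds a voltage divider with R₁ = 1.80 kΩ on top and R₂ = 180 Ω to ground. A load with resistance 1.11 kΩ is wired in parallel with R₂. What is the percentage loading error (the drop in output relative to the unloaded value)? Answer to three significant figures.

The divider's output (Thévenin) resistance is R₁‖R₂ = 163.6 Ω.
Fractional drop under load = R_th/(R_th + R_L) = 163.6 / (163.6 + 1110) = 0.1285.
So the output falls by 12.8 %.

12.8 %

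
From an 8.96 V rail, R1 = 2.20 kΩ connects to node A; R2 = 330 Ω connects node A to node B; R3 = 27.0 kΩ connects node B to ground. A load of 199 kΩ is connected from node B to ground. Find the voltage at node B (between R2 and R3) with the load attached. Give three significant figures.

V ≈ 8.10 V

At node B, R3 is in parallel with the load: R3‖R_L = 23770 Ω.
Below node A the resistance is R2 + (R3‖R_L) = 24100 Ω, so V_A = 8.96 × 24100/26300 = 8.211 V.
Then V_B = V_A × (R3‖R_L)/(R2 + R3‖R_L) = 8.211 × 23770/24100 = 8.10 V.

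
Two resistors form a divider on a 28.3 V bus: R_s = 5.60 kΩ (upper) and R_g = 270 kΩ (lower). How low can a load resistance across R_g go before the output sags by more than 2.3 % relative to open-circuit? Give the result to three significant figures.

Output resistance R_th = R_s‖R_g = (5.60 × 270)/275.6 = 5.486 kΩ.
The fractional drop is R_th/(R_th + R_L); requiring this ≤ 0.0230 gives R_L ≥ R_th(1/0.0230 − 1) = 5.486 × 42.48 = 233 kΩ.

R_L(min) ≈ 233 kΩ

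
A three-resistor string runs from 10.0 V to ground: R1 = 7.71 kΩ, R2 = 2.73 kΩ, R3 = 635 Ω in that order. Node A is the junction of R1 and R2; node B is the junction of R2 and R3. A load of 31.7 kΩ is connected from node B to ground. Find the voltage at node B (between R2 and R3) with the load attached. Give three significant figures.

At node B, R3 is in parallel with the load: R3‖R_L = 622.5 Ω.
Below node A the resistance is R2 + (R3‖R_L) = 3353 Ω, so V_A = 10.0 × 3353/11060 = 3.031 V.
Then V_B = V_A × (R3‖R_L)/(R2 + R3‖R_L) = 3.031 × 622.5/3353 = 0.563 V.

V ≈ 0.563 V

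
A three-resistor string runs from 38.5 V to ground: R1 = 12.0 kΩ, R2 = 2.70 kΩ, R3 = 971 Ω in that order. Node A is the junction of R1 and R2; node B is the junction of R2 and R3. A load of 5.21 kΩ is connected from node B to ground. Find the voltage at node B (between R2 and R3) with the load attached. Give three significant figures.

V ≈ 2.03 V

At node B, R3 is in parallel with the load: R3‖R_L = 818.5 Ω.
Below node A the resistance is R2 + (R3‖R_L) = 3518 Ω, so V_A = 38.5 × 3518/15520 = 8.729 V.
Then V_B = V_A × (R3‖R_L)/(R2 + R3‖R_L) = 8.729 × 818.5/3518 = 2.03 V.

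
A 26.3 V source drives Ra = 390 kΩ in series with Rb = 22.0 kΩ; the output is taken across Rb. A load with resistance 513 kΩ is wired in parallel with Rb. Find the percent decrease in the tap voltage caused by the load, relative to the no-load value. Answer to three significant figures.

The divider's output (Thévenin) resistance is Ra‖Rb = 20.83 kΩ.
Fractional drop under load = R_th/(R_th + R_L) = 20.83 / (20.83 + 513) = 0.03901.
So the output falls by 3.90 %.

3.90 %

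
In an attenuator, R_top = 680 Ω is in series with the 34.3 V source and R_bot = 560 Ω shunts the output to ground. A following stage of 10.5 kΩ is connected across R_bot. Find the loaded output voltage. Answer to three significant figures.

The load sits in parallel with R_bot: R_bot‖R_L = (560 × 10500) / (560 + 10500) = 531.6 Ω.
V_out = 34.3 × 531.6 / (680 + 531.6) = 34.3 × 531.6/1212 = 15.1 V.
(Unloaded it would have been 15.5 V.)

V_out ≈ 15.1 V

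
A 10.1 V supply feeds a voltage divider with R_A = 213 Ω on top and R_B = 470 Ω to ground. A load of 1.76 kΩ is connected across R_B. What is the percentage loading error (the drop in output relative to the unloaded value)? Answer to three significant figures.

The divider's output (Thévenin) resistance is R_A‖R_B = 146.6 Ω.
Fractional drop under load = R_th/(R_th + R_L) = 146.6 / (146.6 + 1760) = 0.07688.
So the output falls by 7.69 %.

7.69 %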